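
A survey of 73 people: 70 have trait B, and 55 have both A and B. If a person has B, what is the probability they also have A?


P(A|B) = P(A∩B)/P(B) = (55/73)/(70/73) = 55/70 = 11/14

11/14


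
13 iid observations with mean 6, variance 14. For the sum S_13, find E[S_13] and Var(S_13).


E[S_n] = n*mu = 13*6 = 78
Var(S_n) = n*sigma^2 = 13*14 = 182

E[S_13]=78, Var(S_13)=182


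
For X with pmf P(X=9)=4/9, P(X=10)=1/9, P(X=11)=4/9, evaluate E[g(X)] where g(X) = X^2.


E[X^2] = sum(g(x)*P(x))
= 81*4/9 + 100*1/9 + 121*4/9
= 908/9

908/9


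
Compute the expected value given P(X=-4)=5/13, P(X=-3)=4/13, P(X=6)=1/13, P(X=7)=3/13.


E[X] = sum(x * P(x))
= -4*5/13 - 3*4/13 + 6*1/13 + 7*3/13
= -5/13

-5/13


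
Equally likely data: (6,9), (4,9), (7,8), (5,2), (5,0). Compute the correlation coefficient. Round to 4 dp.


Cov(X,Y) = 0.9600, Var(X) = 1.0400, Var(Y) = 14.6400
rho = Cov/(sqrt(VarX)*sqrt(VarY)) = 0.2460

0.2460


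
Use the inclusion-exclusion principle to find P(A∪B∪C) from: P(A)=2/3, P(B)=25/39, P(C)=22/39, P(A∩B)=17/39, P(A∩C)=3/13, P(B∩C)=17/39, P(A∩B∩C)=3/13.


P(A∪B∪C) = P(A)+P(B)+P(C) - P(AB)-P(AC)-P(BC) + P(ABC)
= 2/3+25/39+22/39 - 17/39-3/13-17/39 + 3/13
= 1

1


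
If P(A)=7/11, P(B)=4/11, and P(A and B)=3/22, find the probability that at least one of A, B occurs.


P(A∪B) = P(A) + P(B) - P(A∩B)
= 7/11 + 4/11 - 3/22 = 19/22

19/22


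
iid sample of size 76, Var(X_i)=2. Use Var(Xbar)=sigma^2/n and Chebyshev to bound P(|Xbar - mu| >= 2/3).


Var(Xbar) = Var(X)/n = 2/76
Chebyshev: P(|Xbar-mu| >= 2/3) <= Var(Xbar)/(2/3)^2 = (1/38)/(4/9) = 9/152

9/152


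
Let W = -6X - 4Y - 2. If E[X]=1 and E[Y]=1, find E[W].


E[-6X - 4Y - 2] = -6*E[X] - 4*E[Y] - 2
= (-6)*(1) + (-4)*(1) + (-2)
= -6 - 4 - 2 = -12

-12


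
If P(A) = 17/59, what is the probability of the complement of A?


P(A') = 1 - P(A) = 1 - 17/59 = 42/59

42/59


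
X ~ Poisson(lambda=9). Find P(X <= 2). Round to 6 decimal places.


P(X<=2) = e^(-9)*9^0/0! + e^(-9)*9^1/1! + e^(-9)*9^2/2!
≈ 0.0001234098 + 0.0011106882 + 0.0049980971
= 0.0062321951
≈ 0.006232

0.006232


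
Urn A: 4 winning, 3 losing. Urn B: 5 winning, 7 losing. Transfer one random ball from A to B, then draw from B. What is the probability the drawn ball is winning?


P(transfer winning) = 4/7; P(transfer losing) = 3/7
If winning transferred: Urn II has 6 winning of 13, so P(winning|winning moved) = 6/13
If losing transferred: Urn II has 5 winning of 13, so P(winning|losing moved) = 5/13
By total probability: P(winning) = 4/7*6/13 + 3/7*5/13 = 3/7

3/7


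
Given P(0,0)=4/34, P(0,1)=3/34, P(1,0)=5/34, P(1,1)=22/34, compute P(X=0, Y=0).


Read from table: P(X=0, Y=0) = 4/34 = 2/17

2/17


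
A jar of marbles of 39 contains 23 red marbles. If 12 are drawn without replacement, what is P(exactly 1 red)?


P(X=1) = C(23,1)*C(16,11) / C(39,12)
= 23*4368 / 3910797436
= 100464/3910797436 = 276/10743949

276/10743949


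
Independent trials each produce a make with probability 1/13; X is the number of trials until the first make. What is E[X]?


For geometric (trials until first success), E[X] = 1/p = 1/(1/13) = 13

13


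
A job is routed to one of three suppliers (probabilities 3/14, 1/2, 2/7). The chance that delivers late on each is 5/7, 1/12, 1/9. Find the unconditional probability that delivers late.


P(A) = P(A|B1)P(B1) + P(A|B2)P(B2) + P(A|B3)P(B3)
= 5/7*3/14 + 1/12*1/2 + 1/9*2/7
= 15/98 + 1/24 + 2/63 = 799/3528

799/3528


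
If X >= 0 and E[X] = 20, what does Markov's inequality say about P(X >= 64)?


Markov: P(X >= a) <= E[X]/a
P(X >= 64) <= 20/64 = 5/16

5/16


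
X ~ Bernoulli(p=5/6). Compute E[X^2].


For Bernoulli: X in {0,1}
E[X^2] = 0^2*(1-5/6) + 1^2*5/6 = 5/6

5/6


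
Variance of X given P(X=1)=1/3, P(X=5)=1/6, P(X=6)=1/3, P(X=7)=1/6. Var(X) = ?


E[X] = 13/3, E[X^2] = 74/3
Var(X) = E[X^2] - (E[X])^2 = 74/3 - (13/3)^2 = 53/9

53/9


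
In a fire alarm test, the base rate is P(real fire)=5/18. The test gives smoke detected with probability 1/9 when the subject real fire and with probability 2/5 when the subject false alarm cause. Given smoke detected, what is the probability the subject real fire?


P(A) = P(A|B)P(B) + P(A|B')P(B') = 1/9*5/18 + 2/5*13/18 = 259/810
P(B|A) = P(A|B)P(B)/P(A) = (5/162)/(259/810) = 25/259

25/259


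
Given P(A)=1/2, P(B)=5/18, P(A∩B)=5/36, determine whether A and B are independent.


P(A)*P(B) = 1/2*5/18 = 5/36
P(A∩B) = 5/36, which equals P(A)P(B), so independent

Yes, A and B are independent


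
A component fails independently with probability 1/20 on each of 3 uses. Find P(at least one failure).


P(at least one) = 1 - P(none)
P(none) = (1 - 1/20)^3 = (19/20)^3 = 6859/8000
P(at least one) = 1 - 6859/8000 = 1141/8000

1141/8000


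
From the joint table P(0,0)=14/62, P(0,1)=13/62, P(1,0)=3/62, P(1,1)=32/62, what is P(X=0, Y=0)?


Read from table: P(X=0, Y=0) = 14/62 = 7/31

7/31


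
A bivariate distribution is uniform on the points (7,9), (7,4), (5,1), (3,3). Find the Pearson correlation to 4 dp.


Cov(X,Y) = 2.8750, Var(X) = 2.7500, Var(Y) = 8.6875
rho = Cov/(sqrt(VarX)*sqrt(VarY)) = 0.5882

0.5882


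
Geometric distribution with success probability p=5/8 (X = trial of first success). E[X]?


For geometric (trials until first success), E[X] = 1/p = 1/(5/8) = 8/5

8/5


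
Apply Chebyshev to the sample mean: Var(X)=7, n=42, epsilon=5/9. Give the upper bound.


Var(Xbar) = Var(X)/n = 7/42
Chebyshev: P(|Xbar-mu| >= 5/9) <= Var(Xbar)/(5/9)^2 = (1/6)/(25/81) = 27/50

27/50


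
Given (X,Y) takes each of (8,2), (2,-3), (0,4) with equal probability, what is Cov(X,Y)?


E[X]=10/3, E[Y]=1, E[XY]=10/3
Cov(X,Y) = E[XY] - E[X]E[Y] = 10/3 - 10/3*1 = 0

0


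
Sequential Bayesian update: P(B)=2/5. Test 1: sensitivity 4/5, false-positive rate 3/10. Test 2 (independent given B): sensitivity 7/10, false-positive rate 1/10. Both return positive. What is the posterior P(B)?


After test 1: P(+) = 4/5*2/5 + 3/10*3/5 = 1/2
P(B|+) = (8/25)/(1/2) = 16/25
After test 2 (use post1 as new prior): P(+) = 7/10*16/25 + 1/10*9/25 = 121/250
P(B|+,+) = (56/125)/(121/250) = 112/121

112/121


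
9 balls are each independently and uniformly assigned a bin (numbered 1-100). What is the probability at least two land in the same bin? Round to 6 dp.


P(all different) = prod((100-i)/100 for i=0..8) = 0.690282
P(at least one match) = 1 - 0.690282 = 0.309718

0.309718


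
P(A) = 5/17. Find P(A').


P(A') = 1 - P(A) = 1 - 5/17 = 12/17

12/17


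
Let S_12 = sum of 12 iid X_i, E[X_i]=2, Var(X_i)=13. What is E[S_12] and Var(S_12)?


E[S_n] = n*mu = 12*2 = 24
Var(S_n) = n*sigma^2 = 12*13 = 156

E[S_12]=24, Var(S_12)=156


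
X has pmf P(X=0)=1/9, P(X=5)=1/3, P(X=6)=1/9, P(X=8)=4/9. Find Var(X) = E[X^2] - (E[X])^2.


E[X] = 53/9, E[X^2] = 367/9
Var(X) = E[X^2] - (E[X])^2 = 367/9 - (53/9)^2 = 494/81

494/81


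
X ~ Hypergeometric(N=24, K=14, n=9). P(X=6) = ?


P(X=6) = C(14,6)*C(10,3) / C(24,9)
= 3003*120 / 1307504
= 360360/1307504 = 4095/14858

4095/14858


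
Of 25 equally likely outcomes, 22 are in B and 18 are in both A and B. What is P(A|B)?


P(A|B) = P(A∩B)/P(B) = (18/25)/(22/25) = 18/22 = 9/11

9/11


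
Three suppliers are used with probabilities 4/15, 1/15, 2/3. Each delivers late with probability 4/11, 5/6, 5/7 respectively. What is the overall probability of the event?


P(A) = P(A|B1)P(B1) + P(A|B2)P(B2) + P(A|B3)P(B3)
= 4/11*4/15 + 5/6*1/15 + 5/7*2/3
= 16/165 + 1/18 + 10/21 = 4357/6930

4357/6930


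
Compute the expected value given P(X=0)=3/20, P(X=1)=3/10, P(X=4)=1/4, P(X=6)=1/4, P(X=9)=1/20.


E[X] = sum(x * P(x))
= 0*3/20 + 1*3/10 + 4*1/4 + 6*1/4 + 9*1/20
= 13/4

13/4


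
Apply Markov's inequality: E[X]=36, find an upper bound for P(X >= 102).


Markov: P(X >= a) <= E[X]/a
P(X >= 102) <= 36/102 = 6/17

6/17


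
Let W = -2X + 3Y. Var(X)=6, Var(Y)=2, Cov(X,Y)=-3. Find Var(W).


Var(-2X + 3Y) = (-2)^2*Var(X) + 3^2*Var(Y) + 2*(-2)*3*Cov(X,Y)
= 4*6 + 9*2 - 12*(-3)
= 24 + 18 + 36 = 78

78


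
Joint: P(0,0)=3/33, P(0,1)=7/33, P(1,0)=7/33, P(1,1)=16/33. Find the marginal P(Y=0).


P(Y=0) = P(0,0)+P(1,0) = 3/33 + 7/33 = 10/33

10/33


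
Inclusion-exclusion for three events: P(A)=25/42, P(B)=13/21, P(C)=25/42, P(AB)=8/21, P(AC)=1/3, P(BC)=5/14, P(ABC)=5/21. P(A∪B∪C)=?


P(A∪B∪C) = P(A)+P(B)+P(C) - P(AB)-P(AC)-P(BC) + P(ABC)
= 25/42+13/21+25/42 - 8/21-1/3-5/14 + 5/21
= 41/42

41/42


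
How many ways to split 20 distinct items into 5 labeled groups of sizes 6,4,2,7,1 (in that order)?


20! = 2432902008176640000
Denominator: 6!=720 * 4!=24 * 2!=2 * 7!=5040 * 1!=1
Coefficient = 2432902008176640000 / 174182400 = 13967553600

13967553600


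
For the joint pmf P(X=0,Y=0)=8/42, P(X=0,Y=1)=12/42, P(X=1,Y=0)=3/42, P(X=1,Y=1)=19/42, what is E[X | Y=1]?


P(Y=1) = 31/42
E[X|Y=1] = (0*12 + 1*19)/31 = 19/31

19/31


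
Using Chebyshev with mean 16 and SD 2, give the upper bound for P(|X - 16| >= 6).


k = 6/2 = 3
Chebyshev: P(|X-mu| >= k*sigma) <= 1/k^2 = 1/3^2 = 1/9

1/9


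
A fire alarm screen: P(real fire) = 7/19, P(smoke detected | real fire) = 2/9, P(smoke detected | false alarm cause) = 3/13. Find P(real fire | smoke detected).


P(A) = P(A|B)P(B) + P(A|B')P(B') = 2/9*7/19 + 3/13*12/19 = 506/2223
P(B|A) = P(A|B)P(B)/P(A) = (14/171)/(506/2223) = 91/253

91/253


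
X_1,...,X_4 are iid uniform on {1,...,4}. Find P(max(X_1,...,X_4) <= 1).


P(max <= 1) = P(all X_i <= 1) = (P(X_1 <= 1))^4
= (1/4)^4 = 1/256

1/256


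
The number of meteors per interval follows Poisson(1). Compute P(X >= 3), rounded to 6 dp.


P(X>=3) = 1 - P(X<=2) = 1 - (e^(-1)*1^0/0! + e^(-1)*1^1/1! + e^(-1)*1^2/2!)
≈ 1 - (0.3678794412 + 0.3678794412 + 0.1839397206)
= 1 - 0.9196986030 = 0.0803013970
≈ 0.080301

0.080301


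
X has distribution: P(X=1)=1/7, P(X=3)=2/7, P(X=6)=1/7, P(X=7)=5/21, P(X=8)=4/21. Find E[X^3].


E[X^3] = sum(g(x)*P(x))
= 1*1/7 + 27*2/7 + 216*1/7 + 343*5/21 + 512*4/21
= 4576/21

4576/21


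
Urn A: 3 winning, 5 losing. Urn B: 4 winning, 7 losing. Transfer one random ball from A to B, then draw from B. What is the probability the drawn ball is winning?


P(transfer winning) = 3/8; P(transfer losing) = 5/8
If winning transferred: Urn II has 5 winning of 12, so P(winning|winning moved) = 5/12
If losing transferred: Urn II has 4 winning of 12, so P(winning|losing moved) = 1/3
By total probability: P(winning) = 3/8*5/12 + 5/8*1/3 = 35/96

35/96


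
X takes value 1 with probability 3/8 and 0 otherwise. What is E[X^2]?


For Bernoulli: X in {0,1}
E[X^2] = 0^2*(1-3/8) + 1^2*3/8 = 3/8

3/8


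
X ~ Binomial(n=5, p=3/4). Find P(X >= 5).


P(X>=5) = P(X=5)
= 243/1024
= 243/1024

243/1024


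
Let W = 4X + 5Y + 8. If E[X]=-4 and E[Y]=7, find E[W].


E[4X + 5Y + 8] = 4*E[X] + 5*E[Y] + 8
= (4)*(-4) + (5)*(7) + (8)
= -16 + 35 + 8 = 27

27


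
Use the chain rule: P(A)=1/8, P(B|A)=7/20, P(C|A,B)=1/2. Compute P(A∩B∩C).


P(A∩B∩C) = P(A) * P(B|A) * P(C|A∩B)
= 1/8 * 7/20 * 1/2
= 7/160 * 1/2 = 7/320

7/320


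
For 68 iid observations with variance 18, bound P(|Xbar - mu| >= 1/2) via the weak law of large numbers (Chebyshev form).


Var(Xbar) = Var(X)/n = 18/68
Chebyshev: P(|Xbar-mu| >= 1/2) <= Var(Xbar)/(1/2)^2 = (9/34)/(1/4) = 18/17
Bound exceeds 1, so trivial bound: 1

1


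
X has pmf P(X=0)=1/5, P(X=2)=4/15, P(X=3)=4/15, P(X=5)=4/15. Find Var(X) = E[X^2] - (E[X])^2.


E[X] = 8/3, E[X^2] = 152/15
Var(X) = E[X^2] - (E[X])^2 = 152/15 - (8/3)^2 = 136/45

136/45


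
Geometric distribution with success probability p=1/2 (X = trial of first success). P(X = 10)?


P(X=10) = (1-p)^9 * p = (1/2)^9 * 1/2
= 1/512 * 1/2 = 1/1024

1/1024


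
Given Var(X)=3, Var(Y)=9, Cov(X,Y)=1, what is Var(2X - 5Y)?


Var(2X - 5Y) = 2^2*Var(X) + (-5)^2*Var(Y) + 2*2*(-5)*Cov(X,Y)
= 4*3 + 25*9 - 20*1
= 12 + 225 - 20 = 217

217


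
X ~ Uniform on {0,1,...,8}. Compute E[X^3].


E[X^3] = (1/9) * sum(x^3 for x=0..8)
= 1296/9 = 144

144


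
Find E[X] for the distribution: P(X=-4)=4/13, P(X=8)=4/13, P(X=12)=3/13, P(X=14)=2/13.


E[X] = sum(x * P(x))
= -4*4/13 + 8*4/13 + 12*3/13 + 14*2/13
= 80/13

80/13


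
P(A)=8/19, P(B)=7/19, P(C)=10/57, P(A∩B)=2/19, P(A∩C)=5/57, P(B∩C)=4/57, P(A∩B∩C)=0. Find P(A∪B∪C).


P(A∪B∪C) = P(A)+P(B)+P(C) - P(AB)-P(AC)-P(BC) + P(ABC)
= 8/19+7/19+10/57 - 2/19-5/57-4/57 + 0
= 40/57

40/57


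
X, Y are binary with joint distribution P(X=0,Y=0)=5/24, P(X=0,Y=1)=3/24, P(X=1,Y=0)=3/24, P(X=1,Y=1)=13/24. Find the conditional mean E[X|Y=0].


P(Y=0) = 8/24
E[X|Y=0] = (0*5 + 1*3)/8 = 3/8

3/8


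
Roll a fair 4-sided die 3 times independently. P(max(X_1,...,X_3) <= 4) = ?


P(max <= 4) = P(all X_i <= 4) = (P(X_1 <= 4))^3
= (4/4)^3 = 1^3 = 1

1


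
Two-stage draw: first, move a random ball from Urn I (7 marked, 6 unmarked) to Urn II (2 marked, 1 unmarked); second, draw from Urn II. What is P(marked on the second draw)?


P(transfer marked) = 7/13; P(transfer unmarked) = 6/13
If marked transferred: Urn II has 3 marked of 4, so P(marked|marked moved) = 3/4
If unmarked transferred: Urn II has 2 marked of 4, so P(marked|unmarked moved) = 1/2
By total probability: P(marked) = 7/13*3/4 + 6/13*1/2 = 33/52

33/52


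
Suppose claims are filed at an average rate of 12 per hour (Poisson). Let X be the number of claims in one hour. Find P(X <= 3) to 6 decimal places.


P(X<=3) = e^(-12)*12^0/0! + e^(-12)*12^1/1! + e^(-12)*12^2/2! + e^(-12)*12^3/3!
≈ 0.0000061442 + 0.0000737305 + 0.0004423833 + 0.0017695332
= 0.0022917912
≈ 0.002292

0.002292


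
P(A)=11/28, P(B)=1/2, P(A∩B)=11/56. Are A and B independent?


P(A)*P(B) = 11/28*1/2 = 11/56
P(A∩B) = 11/56, which equals P(A)P(B), so independent

Yes, A and B are independent


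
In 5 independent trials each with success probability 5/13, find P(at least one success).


P(at least one) = 1 - P(none)
P(none) = (1 - 5/13)^5 = (8/13)^5 = 32768/371293
P(at least one) = 1 - 32768/371293 = 338525/371293

338525/371293


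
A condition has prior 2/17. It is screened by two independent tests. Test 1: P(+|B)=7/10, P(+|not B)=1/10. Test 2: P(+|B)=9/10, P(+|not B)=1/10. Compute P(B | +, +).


After test 1: P(+) = 7/10*2/17 + 1/10*15/17 = 29/170
P(B|+) = (7/85)/(29/170) = 14/29
After test 2 (use post1 as new prior): P(+) = 9/10*14/29 + 1/10*15/29 = 141/290
P(B|+,+) = (63/145)/(141/290) = 42/47

42/47


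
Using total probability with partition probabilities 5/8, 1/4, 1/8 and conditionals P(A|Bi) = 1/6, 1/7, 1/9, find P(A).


P(A) = P(A|B1)P(B1) + P(A|B2)P(B2) + P(A|B3)P(B3)
= 1/6*5/8 + 1/7*1/4 + 1/9*1/8
= 5/48 + 1/28 + 1/72 = 155/1008

155/1008


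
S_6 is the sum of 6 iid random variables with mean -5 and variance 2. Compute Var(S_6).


By independence, Var(S_n) = n*Var(X_1) = 6*2 = 12

12


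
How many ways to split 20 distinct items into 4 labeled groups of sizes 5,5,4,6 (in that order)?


20! = 2432902008176640000
Denominator: 5!=120 * 5!=120 * 4!=24 * 6!=720
Coefficient = 2432902008176640000 / 248832000 = 9777287520

9777287520


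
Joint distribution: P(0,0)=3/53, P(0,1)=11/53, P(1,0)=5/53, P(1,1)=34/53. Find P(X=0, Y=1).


Read from table: P(X=0, Y=1) = 11/53

11/53


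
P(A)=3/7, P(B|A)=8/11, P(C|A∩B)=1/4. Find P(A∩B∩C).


P(A∩B∩C) = P(A) * P(B|A) * P(C|A∩B)
= 3/7 * 8/11 * 1/4
= 24/77 * 1/4 = 6/77

6/77


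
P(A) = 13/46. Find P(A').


P(A') = 1 - P(A) = 1 - 13/46 = 33/46

33/46


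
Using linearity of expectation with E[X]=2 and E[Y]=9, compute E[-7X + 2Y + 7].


E[-7X + 2Y + 7] = -7*E[X] + 2*E[Y] + 7
= (-7)*(2) + (2)*(9) + (7)
= -14 + 18 + 7 = 11

11


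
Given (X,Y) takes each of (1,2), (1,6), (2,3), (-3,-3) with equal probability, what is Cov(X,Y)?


E[X]=1/4, E[Y]=2, E[XY]=23/4
Cov(X,Y) = E[XY] - E[X]E[Y] = 23/4 - 1/4*2 = 21/4

21/4


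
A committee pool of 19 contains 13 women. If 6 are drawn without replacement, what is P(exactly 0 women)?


P(X=0) = C(13,0)*C(6,6) / C(19,6)
= 1*1 / 27132
= 1/27132

1/27132


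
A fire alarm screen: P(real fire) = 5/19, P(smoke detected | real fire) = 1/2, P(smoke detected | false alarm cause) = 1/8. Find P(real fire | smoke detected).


P(A) = P(A|B)P(B) + P(A|B')P(B') = 1/2*5/19 + 1/8*14/19 = 17/76
P(B|A) = P(A|B)P(B)/P(A) = (5/38)/(17/76) = 10/17

10/17


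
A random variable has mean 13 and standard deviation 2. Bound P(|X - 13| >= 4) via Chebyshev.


k = 4/2 = 2
Chebyshev: P(|X-mu| >= k*sigma) <= 1/k^2 = 1/2^2 = 1/4

1/4


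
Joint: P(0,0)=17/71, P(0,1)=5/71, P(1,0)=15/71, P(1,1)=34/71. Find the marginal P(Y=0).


P(Y=0) = P(0,0)+P(1,0) = 17/71 + 15/71 = 32/71

32/71


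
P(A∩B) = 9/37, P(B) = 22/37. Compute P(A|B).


P(A|B) = P(A∩B)/P(B) = (9/37)/(22/37) = 9/22

9/22


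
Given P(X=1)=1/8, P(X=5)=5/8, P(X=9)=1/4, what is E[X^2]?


E[X^2] = sum(g(x)*P(x))
= 1*1/8 + 25*5/8 + 81*1/4
= 36

36


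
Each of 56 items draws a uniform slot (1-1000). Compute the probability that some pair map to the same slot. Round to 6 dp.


P(all different) = prod((1000-i)/1000 for i=0..55) = 0.208189
P(at least one match) = 1 - 0.208189 = 0.791811

0.791811


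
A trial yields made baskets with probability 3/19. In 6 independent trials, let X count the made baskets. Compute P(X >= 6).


P(X>=6) = P(X=6)
= 729/47045881
= 729/47045881

729/47045881


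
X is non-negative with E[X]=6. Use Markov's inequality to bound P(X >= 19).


Markov: P(X >= a) <= E[X]/a
P(X >= 19) <= 6/19

6/19


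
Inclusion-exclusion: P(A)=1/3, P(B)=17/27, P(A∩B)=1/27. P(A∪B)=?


P(A∪B) = P(A) + P(B) - P(A∩B)
= 1/3 + 17/27 - 1/27 = 25/27

25/27


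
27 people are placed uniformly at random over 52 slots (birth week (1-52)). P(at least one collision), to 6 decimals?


P(all different) = prod((52-i)/52 for i=0..26) = 0.000242
P(at least one match) = 1 - 0.000242 = 0.999758

0.999758


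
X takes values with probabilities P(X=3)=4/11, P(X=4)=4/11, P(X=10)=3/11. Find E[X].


E[X] = sum(x * P(x))
= 3*4/11 + 4*4/11 + 10*3/11
= 58/11

58/11


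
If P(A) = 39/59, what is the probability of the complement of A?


P(A') = 1 - P(A) = 1 - 39/59 = 20/59

20/59


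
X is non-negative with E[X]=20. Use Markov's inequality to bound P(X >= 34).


Markov: P(X >= a) <= E[X]/a
P(X >= 34) <= 20/34 = 10/17

10/17


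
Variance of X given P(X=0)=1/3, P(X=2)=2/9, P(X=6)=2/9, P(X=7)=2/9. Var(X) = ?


E[X] = 10/3, E[X^2] = 178/9
Var(X) = E[X^2] - (E[X])^2 = 178/9 - (10/3)^2 = 26/3

26/3


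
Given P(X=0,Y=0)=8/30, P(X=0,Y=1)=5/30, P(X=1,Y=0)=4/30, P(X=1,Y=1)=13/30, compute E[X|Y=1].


P(Y=1) = 18/30
E[X|Y=1] = (0*5 + 1*13)/18 = 13/18

13/18


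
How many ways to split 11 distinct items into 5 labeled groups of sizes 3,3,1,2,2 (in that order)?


11! = 39916800
Denominator: 3!=6 * 3!=6 * 1!=1 * 2!=2 * 2!=2
Coefficient = 39916800 / 144 = 277200

277200


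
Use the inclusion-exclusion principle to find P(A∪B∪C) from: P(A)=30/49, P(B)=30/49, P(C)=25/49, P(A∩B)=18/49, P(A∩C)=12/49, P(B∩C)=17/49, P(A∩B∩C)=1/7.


P(A∪B∪C) = P(A)+P(B)+P(C) - P(AB)-P(AC)-P(BC) + P(ABC)
= 30/49+30/49+25/49 - 18/49-12/49-17/49 + 1/7
= 45/49

45/49


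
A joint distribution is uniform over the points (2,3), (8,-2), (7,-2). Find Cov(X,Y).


E[X]=17/3, E[Y]=-1/3, E[XY]=-8
Cov(X,Y) = E[XY] - E[X]E[Y] = -8 - 17/3*-1/3 = -55/9

-55/9


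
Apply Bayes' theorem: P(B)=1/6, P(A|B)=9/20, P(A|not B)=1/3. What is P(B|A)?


P(A) = P(A|B)P(B) + P(A|B')P(B') = 9/20*1/6 + 1/3*5/6 = 127/360
P(B|A) = P(A|B)P(B)/P(A) = (3/40)/(127/360) = 27/127

27/127


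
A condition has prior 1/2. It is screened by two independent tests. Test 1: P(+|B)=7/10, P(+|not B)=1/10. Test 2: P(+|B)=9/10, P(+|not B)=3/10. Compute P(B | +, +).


After test 1: P(+) = 7/10*1/2 + 1/10*1/2 = 2/5
P(B|+) = (7/20)/(2/5) = 7/8
After test 2 (use post1 as new prior): P(+) = 9/10*7/8 + 3/10*1/8 = 33/40
P(B|+,+) = (63/80)/(33/40) = 21/22

21/22


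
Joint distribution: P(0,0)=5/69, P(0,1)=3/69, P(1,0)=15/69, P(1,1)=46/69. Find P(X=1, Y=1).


Read from table: P(X=1, Y=1) = 46/69 = 2/3

2/3


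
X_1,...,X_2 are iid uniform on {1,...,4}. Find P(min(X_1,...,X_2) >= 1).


P(min >= 1) = P(all X_i >= 1) = (P(X_1 >= 1))^2
= (4/4)^2 = 1^2 = 1

1


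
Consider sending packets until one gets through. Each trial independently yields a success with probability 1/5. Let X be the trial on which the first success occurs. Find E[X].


For geometric (trials until first success), E[X] = 1/p = 1/(1/5) = 5

5


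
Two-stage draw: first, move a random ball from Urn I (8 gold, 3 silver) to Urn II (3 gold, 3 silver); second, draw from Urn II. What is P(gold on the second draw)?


P(transfer gold) = 8/11; P(transfer silver) = 3/11
If gold transferred: Urn II has 4 gold of 7, so P(gold|gold moved) = 4/7
If silver transferred: Urn II has 3 gold of 7, so P(gold|silver moved) = 3/7
By total probability: P(gold) = 8/11*4/7 + 3/11*3/7 = 41/77

41/77


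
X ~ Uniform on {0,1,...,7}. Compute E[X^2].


E[X^2] = (1/8) * sum(x^2 for x=0..7)
= 140/8 = 35/2

35/2


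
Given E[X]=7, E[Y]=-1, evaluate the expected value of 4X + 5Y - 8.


E[4X + 5Y - 8] = 4*E[X] + 5*E[Y] - 8
= (4)*(7) + (5)*(-1) + (-8)
= 28 - 5 - 8 = 15

15


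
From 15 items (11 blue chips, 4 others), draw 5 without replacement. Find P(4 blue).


P(X=4) = C(11,4)*C(4,1) / C(15,5)
= 330*4 / 3003
= 1320/3003 = 40/91

40/91


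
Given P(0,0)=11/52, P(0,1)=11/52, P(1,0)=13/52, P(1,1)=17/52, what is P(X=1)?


P(X=1) = P(1,0)+P(1,1) = 13/52 + 17/52 = 30/52 = 15/26

15/26


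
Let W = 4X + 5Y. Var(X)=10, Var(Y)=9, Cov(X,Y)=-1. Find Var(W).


Var(4X + 5Y) = 4^2*Var(X) + 5^2*Var(Y) + 2*4*5*Cov(X,Y)
= 16*10 + 25*9 + 40*(-1)
= 160 + 225 - 40 = 345

345


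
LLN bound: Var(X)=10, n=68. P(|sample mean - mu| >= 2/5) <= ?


Var(Xbar) = Var(X)/n = 10/68
Chebyshev: P(|Xbar-mu| >= 2/5) <= Var(Xbar)/(2/5)^2 = (5/34)/(4/25) = 125/136

125/136


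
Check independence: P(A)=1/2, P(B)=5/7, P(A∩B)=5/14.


P(A)*P(B) = 1/2*5/7 = 5/14
P(A∩B) = 5/14, which equals P(A)P(B), so independent

Yes, A and B are independent


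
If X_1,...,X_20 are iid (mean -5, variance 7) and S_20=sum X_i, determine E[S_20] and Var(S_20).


E[S_n] = n*mu = 20*-5 = -100
Var(S_n) = n*sigma^2 = 20*7 = 140

E[S_20]=-100, Var(S_20)=140


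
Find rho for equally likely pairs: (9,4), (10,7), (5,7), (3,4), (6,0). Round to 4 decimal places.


Cov(X,Y) = 1.5600, Var(X) = 6.6400, Var(Y) = 6.6400
rho = Cov/(sqrt(VarX)*sqrt(VarY)) = 0.2349

0.2349


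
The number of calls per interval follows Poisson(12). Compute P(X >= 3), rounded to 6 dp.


P(X>=3) = 1 - P(X<=2) = 1 - (e^(-12)*12^0/0! + e^(-12)*12^1/1! + e^(-12)*12^2/2!)
≈ 1 - (0.0000061442 + 0.0000737305 + 0.0004423833)
= 1 - 0.0005222580 = 0.9994777420
≈ 0.999478

0.999478


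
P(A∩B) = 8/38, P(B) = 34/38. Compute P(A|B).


P(A|B) = P(A∩B)/P(B) = (8/38)/(34/38) = 8/34 = 4/17

4/17


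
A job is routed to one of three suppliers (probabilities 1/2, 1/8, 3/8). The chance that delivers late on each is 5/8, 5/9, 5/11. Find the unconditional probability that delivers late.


P(A) = P(A|B1)P(B1) + P(A|B2)P(B2) + P(A|B3)P(B3)
= 5/8*1/2 + 5/9*1/8 + 5/11*3/8
= 5/16 + 5/72 + 15/88 = 875/1584

875/1584


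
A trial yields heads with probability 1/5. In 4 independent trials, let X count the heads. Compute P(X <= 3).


P(X<=3) = P(X=0) + P(X=1) + P(X=2) + P(X=3)
= 256/625 + 256/625 + 96/625 + 16/625
= 624/625

624/625


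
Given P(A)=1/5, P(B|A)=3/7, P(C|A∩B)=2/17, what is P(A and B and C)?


P(A∩B∩C) = P(A) * P(B|A) * P(C|A∩B)
= 1/5 * 3/7 * 2/17
= 3/35 * 2/17 = 6/595

6/595


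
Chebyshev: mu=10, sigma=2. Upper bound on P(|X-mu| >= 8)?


k = 8/2 = 4
Chebyshev: P(|X-mu| >= k*sigma) <= 1/k^2 = 1/4^2 = 1/16

1/16


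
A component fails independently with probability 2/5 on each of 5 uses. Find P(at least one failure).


P(at least one) = 1 - P(none)
P(none) = (1 - 2/5)^5 = (3/5)^5 = 243/3125
P(at least one) = 1 - 243/3125 = 2882/3125

2882/3125


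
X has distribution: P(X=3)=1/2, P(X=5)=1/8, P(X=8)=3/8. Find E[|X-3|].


E[|X-3|] = sum(g(x)*P(x))
= 0*1/2 + 2*1/8 + 5*3/8
= 17/8

17/8


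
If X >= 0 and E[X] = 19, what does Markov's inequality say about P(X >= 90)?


Markov: P(X >= a) <= E[X]/a
P(X >= 90) <= 19/90

19/90


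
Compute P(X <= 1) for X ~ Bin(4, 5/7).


P(X<=1) = P(X=0) + P(X=1)
= 16/2401 + 160/2401
= 176/2401

176/2401


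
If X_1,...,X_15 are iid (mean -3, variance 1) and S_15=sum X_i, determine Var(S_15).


By independence, Var(S_n) = n*Var(X_1) = 15*1 = 15

15


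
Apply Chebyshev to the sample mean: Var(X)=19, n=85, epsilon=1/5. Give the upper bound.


Var(Xbar) = Var(X)/n = 19/85
Chebyshev: P(|Xbar-mu| >= 1/5) <= Var(Xbar)/(1/5)^2 = (19/85)/(1/25) = 95/17
Bound exceeds 1, so trivial bound: 1

1


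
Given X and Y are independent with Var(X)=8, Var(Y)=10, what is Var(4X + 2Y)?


Independence => Cov(X,Y)=0
Var(4X + 2Y) = 4^2*Var(X) + 2^2*Var(Y)
= 16*8 + 4*10 = 168

168


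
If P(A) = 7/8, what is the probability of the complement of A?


P(A') = 1 - P(A) = 1 - 7/8 = 1/8

1/8


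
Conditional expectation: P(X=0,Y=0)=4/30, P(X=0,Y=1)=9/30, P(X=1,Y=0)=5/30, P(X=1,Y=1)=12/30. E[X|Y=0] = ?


P(Y=0) = 9/30
E[X|Y=0] = (0*4 + 1*5)/9 = 5/9

5/9


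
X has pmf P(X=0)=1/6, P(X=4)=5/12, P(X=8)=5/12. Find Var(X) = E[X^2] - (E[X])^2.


E[X] = 5, E[X^2] = 100/3
Var(X) = E[X^2] - (E[X])^2 = 100/3 - (5)^2 = 25/3

25/3


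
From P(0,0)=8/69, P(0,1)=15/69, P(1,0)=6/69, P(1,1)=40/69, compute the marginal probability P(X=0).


P(X=0) = P(0,0)+P(0,1) = 8/69 + 15/69 = 23/69 = 1/3

1/3


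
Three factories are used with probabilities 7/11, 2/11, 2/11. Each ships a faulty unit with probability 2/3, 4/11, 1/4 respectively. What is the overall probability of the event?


P(A) = P(A|B1)P(B1) + P(A|B2)P(B2) + P(A|B3)P(B3)
= 2/3*7/11 + 4/11*2/11 + 1/4*2/11
= 14/33 + 8/121 + 1/22 = 389/726

389/726


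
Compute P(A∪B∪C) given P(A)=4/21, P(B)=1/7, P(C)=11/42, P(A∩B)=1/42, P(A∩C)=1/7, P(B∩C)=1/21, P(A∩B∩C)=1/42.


P(A∪B∪C) = P(A)+P(B)+P(C) - P(AB)-P(AC)-P(BC) + P(ABC)
= 4/21+1/7+11/42 - 1/42-1/7-1/21 + 1/42
= 17/42

17/42


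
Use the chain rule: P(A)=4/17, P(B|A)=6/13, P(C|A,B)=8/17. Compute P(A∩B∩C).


P(A∩B∩C) = P(A) * P(B|A) * P(C|A∩B)
= 4/17 * 6/13 * 8/17
= 24/221 * 8/17 = 192/3757

192/3757


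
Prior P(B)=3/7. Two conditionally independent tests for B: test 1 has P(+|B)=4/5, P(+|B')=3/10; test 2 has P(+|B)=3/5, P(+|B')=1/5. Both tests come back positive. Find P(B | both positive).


After test 1: P(+) = 4/5*3/7 + 3/10*4/7 = 18/35
P(B|+) = (12/35)/(18/35) = 2/3
After test 2 (use post1 as new prior): P(+) = 3/5*2/3 + 1/5*1/3 = 7/15
P(B|+,+) = (2/5)/(7/15) = 6/7

6/7


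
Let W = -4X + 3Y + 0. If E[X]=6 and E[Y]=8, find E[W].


E[-4X + 3Y + 0] = -4*E[X] + 3*E[Y] + 0
= (-4)*(6) + (3)*(8) + (0)
= -24 + 24 + 0 = 0

0


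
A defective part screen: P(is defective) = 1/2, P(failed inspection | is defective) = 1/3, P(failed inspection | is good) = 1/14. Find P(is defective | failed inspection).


P(A) = P(A|B)P(B) + P(A|B')P(B') = 1/3*1/2 + 1/14*1/2 = 17/84
P(B|A) = P(A|B)P(B)/P(A) = (1/6)/(17/84) = 14/17

14/17


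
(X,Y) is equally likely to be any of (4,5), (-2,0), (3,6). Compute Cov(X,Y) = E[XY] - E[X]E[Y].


E[X]=5/3, E[Y]=11/3, E[XY]=38/3
Cov(X,Y) = E[XY] - E[X]E[Y] = 38/3 - 5/3*11/3 = 59/9

59/9


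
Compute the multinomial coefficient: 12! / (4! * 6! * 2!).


12! = 479001600
Denominator: 4!=24 * 6!=720 * 2!=2
Coefficient = 479001600 / 34560 = 13860

13860


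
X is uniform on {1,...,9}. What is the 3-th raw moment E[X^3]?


E[X^3] = (1/9) * sum(x^3 for x=1..9)
= 2025/9 = 225

225


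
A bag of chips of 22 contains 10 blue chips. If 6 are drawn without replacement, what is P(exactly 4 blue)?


P(X=4) = C(10,4)*C(12,2) / C(22,6)
= 210*66 / 74613
= 13860/74613 = 60/323

60/323


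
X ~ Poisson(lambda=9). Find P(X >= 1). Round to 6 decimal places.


P(X>=1) = 1 - P(X<=0) = 1 - (e^(-9)*9^0/0!)
≈ 1 - 0.0001234098 = 0.9998765902
≈ 0.999877

0.999877


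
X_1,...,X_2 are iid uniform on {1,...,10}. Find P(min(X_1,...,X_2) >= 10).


P(min >= 10) = P(all X_i >= 10) = (P(X_1 >= 10))^2
= (1/10)^2 = 1/100

1/100


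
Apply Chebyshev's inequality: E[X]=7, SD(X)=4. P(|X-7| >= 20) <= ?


k = 20/4 = 5
Chebyshev: P(|X-mu| >= k*sigma) <= 1/k^2 = 1/5^2 = 1/25

1/25


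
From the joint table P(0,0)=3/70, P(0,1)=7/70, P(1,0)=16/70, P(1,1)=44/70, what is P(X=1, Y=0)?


Read from table: P(X=1, Y=0) = 16/70 = 8/35

8/35


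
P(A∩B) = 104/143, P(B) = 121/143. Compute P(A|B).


P(A|B) = P(A∩B)/P(B) = (104/143)/(121/143) = 104/121

104/121


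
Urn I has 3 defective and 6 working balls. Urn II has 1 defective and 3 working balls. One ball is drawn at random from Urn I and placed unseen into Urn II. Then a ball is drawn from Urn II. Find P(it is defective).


P(transfer defective) = 3/9 = 1/3; P(transfer working) = 2/3
If defective transferred: Urn II has 2 defective of 5, so P(defective|defective moved) = 2/5
If working transferred: Urn II has 1 defective of 5, so P(defective|working moved) = 1/5
By total probability: P(defective) = 1/3*2/5 + 2/3*1/5 = 4/15

4/15


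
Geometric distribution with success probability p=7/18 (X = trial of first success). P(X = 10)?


P(X=10) = (1-p)^9 * p = (11/18)^9 * 7/18
= 2357947691/198359290368 * 7/18 = 16505633837/3570467226624

16505633837/3570467226624


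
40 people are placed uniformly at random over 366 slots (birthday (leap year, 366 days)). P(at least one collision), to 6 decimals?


P(all different) = prod((366-i)/366 for i=0..39) = 0.109455
P(at least one match) = 1 - 0.109455 = 0.890545

0.890545


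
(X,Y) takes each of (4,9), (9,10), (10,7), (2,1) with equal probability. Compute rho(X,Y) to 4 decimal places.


Cov(X,Y) = 7.3125, Var(X) = 11.1875, Var(Y) = 12.1875
rho = Cov/(sqrt(VarX)*sqrt(VarY)) = 0.6262

0.6262


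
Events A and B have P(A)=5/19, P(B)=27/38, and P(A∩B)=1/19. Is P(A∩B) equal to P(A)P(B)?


P(A)*P(B) = 5/19*27/38 = 135/722
P(A∩B) = 1/19 != 135/722, so not independent

No, A and B are not independent


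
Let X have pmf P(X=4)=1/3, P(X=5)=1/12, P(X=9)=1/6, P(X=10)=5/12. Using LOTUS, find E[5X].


E[5X] = sum(g(x)*P(x))
= 20*1/3 + 25*1/12 + 45*1/6 + 50*5/12
= 445/12

445/12


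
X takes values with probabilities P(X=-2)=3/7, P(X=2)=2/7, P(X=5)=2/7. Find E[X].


E[X] = sum(x * P(x))
= -2*3/7 + 2*2/7 + 5*2/7
= 8/7

8/7


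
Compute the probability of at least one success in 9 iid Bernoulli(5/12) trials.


P(at least one) = 1 - P(none)
P(none) = (1 - 5/12)^9 = (7/12)^9 = 40353607/5159780352
P(at least one) = 1 - 40353607/5159780352 = 5119426745/5159780352

5119426745/5159780352


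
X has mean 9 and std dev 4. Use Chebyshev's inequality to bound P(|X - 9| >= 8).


k = 8/4 = 2
Chebyshev: P(|X-mu| >= k*sigma) <= 1/k^2 = 1/2^2 = 1/4

1/4


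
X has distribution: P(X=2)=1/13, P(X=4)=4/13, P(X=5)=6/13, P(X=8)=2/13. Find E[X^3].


E[X^3] = sum(g(x)*P(x))
= 8*1/13 + 64*4/13 + 125*6/13 + 512*2/13
= 2038/13

2038/13


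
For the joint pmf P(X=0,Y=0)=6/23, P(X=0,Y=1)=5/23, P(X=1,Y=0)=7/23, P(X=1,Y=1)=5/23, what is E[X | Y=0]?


P(Y=0) = 13/23
E[X|Y=0] = (0*6 + 1*7)/13 = 7/13

7/13


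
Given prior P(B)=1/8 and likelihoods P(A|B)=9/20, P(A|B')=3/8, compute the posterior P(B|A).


P(A) = P(A|B)P(B) + P(A|B')P(B') = 9/20*1/8 + 3/8*7/8 = 123/320
P(B|A) = P(A|B)P(B)/P(A) = (9/160)/(123/320) = 6/41

6/41


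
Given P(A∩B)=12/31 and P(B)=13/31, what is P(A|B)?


P(A|B) = P(A∩B)/P(B) = (72/186)/(78/186) = 72/78 = 12/13

12/13


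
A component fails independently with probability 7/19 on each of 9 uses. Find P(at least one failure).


P(at least one) = 1 - P(none)
P(none) = (1 - 7/19)^9 = (12/19)^9 = 5159780352/322687697779
P(at least one) = 1 - 5159780352/322687697779 = 317527917427/322687697779

317527917427/322687697779


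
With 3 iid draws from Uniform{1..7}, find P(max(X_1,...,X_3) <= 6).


P(max <= 6) = P(all X_i <= 6) = (P(X_1 <= 6))^3
= (6/7)^3 = 216/343

216/343


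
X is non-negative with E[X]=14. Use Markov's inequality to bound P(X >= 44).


Markov: P(X >= a) <= E[X]/a
P(X >= 44) <= 14/44 = 7/22

7/22


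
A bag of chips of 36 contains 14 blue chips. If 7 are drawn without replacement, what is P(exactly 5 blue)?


P(X=5) = C(14,5)*C(22,2) / C(36,7)
= 2002*231 / 8347680
= 462462/8347680 = 7007/126480

7007/126480


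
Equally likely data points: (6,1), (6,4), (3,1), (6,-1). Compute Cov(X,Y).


E[X]=21/4, E[Y]=5/4, E[XY]=27/4
Cov(X,Y) = E[XY] - E[X]E[Y] = 27/4 - 21/4*5/4 = 3/16

3/16


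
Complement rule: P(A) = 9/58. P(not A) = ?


P(A') = 1 - P(A) = 1 - 9/58 = 49/58

49/58


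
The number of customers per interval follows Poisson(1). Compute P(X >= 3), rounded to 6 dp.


P(X>=3) = 1 - P(X<=2) = 1 - (e^(-1)*1^0/0! + e^(-1)*1^1/1! + e^(-1)*1^2/2!)
≈ 1 - (0.3678794412 + 0.3678794412 + 0.1839397206)
= 1 - 0.9196986030 = 0.0803013970
≈ 0.080301

0.080301


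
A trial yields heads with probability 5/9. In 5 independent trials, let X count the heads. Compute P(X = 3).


P(X=3) = C(5,3) * p^3 * (1-p)^2
= 10 * 125/729 * 16/81
= 20000/59049

20000/59049


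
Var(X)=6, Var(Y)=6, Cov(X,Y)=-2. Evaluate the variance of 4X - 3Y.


Var(4X - 3Y) = 4^2*Var(X) + (-3)^2*Var(Y) + 2*4*(-3)*Cov(X,Y)
= 16*6 + 9*6 - 24*(-2)
= 96 + 54 + 48 = 198

198


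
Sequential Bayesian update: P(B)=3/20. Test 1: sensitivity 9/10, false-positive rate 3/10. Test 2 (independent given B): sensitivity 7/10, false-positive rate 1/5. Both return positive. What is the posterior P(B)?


After test 1: P(+) = 9/10*3/20 + 3/10*17/20 = 39/100
P(B|+) = (27/200)/(39/100) = 9/26
After test 2 (use post1 as new prior): P(+) = 7/10*9/26 + 1/5*17/26 = 97/260
P(B|+,+) = (63/260)/(97/260) = 63/97

63/97


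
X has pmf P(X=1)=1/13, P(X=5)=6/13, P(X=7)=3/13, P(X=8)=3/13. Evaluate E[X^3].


E[X^3] = sum(x^3 * P(x))
= 1*1/13 + 125*6/13 + 343*3/13 + 512*3/13
= 3316/13

3316/13


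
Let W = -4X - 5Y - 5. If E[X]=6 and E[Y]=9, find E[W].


E[-4X - 5Y - 5] = -4*E[X] - 5*E[Y] - 5
= (-4)*(6) + (-5)*(9) + (-5)
= -24 - 45 - 5 = -74

-74


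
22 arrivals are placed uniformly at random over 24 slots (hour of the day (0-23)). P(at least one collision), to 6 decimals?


P(all different) = prod((24-i)/24 for i=0..21) = 0.000000
P(at least one match) = 1 - 0.000000 = 1.000000

1.000000


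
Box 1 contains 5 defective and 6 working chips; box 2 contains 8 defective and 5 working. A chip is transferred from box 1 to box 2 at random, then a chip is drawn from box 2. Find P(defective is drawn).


P(transfer defective) = 5/11; P(transfer working) = 6/11
If defective transferred: Urn II has 9 defective of 14, so P(defective|defective moved) = 9/14
If working transferred: Urn II has 8 defective of 14, so P(defective|working moved) = 4/7
By total probability: P(defective) = 5/11*9/14 + 6/11*4/7 = 93/154

93/154


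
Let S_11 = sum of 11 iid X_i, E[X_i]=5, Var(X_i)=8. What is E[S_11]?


E[S_n] = n*E[X_1] = 11*5 = 55

55


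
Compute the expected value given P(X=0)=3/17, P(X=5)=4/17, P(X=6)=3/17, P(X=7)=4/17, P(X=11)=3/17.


E[X] = sum(x * P(x))
= 0*3/17 + 5*4/17 + 6*3/17 + 7*4/17 + 11*3/17
= 99/17

99/17


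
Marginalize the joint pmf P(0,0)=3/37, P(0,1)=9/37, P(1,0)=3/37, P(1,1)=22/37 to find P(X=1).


P(X=1) = P(1,0)+P(1,1) = 3/37 + 22/37 = 25/37

25/37


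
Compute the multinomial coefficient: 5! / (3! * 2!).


5! = 120
Denominator: 3!=6 * 2!=2
Coefficient = 120 / 12 = 10

10


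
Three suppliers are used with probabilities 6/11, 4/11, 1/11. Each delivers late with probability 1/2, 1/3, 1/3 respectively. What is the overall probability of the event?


P(A) = P(A|B1)P(B1) + P(A|B2)P(B2) + P(A|B3)P(B3)
= 1/2*6/11 + 1/3*4/11 + 1/3*1/11
= 3/11 + 4/33 + 1/33 = 14/33

14/33


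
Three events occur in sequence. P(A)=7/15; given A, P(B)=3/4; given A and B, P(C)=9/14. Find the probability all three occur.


P(A∩B∩C) = P(A) * P(B|A) * P(C|A∩B)
= 7/15 * 3/4 * 9/14
= 7/20 * 9/14 = 9/40

9/40


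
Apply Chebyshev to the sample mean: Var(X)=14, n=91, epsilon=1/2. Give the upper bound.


Var(Xbar) = Var(X)/n = 14/91
Chebyshev: P(|Xbar-mu| >= 1/2) <= Var(Xbar)/(1/2)^2 = (2/13)/(1/4) = 8/13

8/13


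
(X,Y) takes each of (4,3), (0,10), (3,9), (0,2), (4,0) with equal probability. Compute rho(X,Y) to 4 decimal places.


Cov(X,Y) = -2.7600, Var(X) = 3.3600, Var(Y) = 15.7600
rho = Cov/(sqrt(VarX)*sqrt(VarY)) = -0.3793

-0.3793


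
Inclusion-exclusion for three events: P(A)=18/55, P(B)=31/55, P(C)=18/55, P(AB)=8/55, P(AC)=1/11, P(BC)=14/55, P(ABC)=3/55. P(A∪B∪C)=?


P(A∪B∪C) = P(A)+P(B)+P(C) - P(AB)-P(AC)-P(BC) + P(ABC)
= 18/55+31/55+18/55 - 8/55-1/11-14/55 + 3/55
= 43/55

43/55


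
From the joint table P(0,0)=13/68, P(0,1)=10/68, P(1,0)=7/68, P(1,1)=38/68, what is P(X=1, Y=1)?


Read from table: P(X=1, Y=1) = 38/68 = 19/34

19/34


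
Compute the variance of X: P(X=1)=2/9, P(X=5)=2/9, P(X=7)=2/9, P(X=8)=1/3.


E[X] = 50/9, E[X^2] = 38
Var(X) = E[X^2] - (E[X])^2 = 38 - (50/9)^2 = 578/81

578/81


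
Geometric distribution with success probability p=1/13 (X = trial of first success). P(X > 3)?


P(X > 3) = P(first 3 trials all fail) = (1-p)^3 = (12/13)^3 = 1728/2197

1728/2197


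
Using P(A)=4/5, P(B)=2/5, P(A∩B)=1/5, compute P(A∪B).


P(A∪B) = P(A) + P(B) - P(A∩B)
= 4/5 + 2/5 - 1/5 = 1

1


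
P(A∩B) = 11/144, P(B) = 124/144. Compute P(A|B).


P(A|B) = P(A∩B)/P(B) = (11/144)/(124/144) = 11/124

11/124


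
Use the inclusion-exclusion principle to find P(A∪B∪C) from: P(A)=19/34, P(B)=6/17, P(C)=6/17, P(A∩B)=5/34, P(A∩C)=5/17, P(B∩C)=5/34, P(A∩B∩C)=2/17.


P(A∪B∪C) = P(A)+P(B)+P(C) - P(AB)-P(AC)-P(BC) + P(ABC)
= 19/34+6/17+6/17 - 5/34-5/17-5/34 + 2/17
= 27/34

27/34


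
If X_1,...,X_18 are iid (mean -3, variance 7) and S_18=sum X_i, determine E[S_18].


E[S_n] = n*E[X_1] = 18*-3 = -54

-54


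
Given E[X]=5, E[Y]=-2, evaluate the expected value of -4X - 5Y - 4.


E[-4X - 5Y - 4] = -4*E[X] - 5*E[Y] - 4
= (-4)*(5) + (-5)*(-2) + (-4)
= -20 + 10 - 4 = -14

-14


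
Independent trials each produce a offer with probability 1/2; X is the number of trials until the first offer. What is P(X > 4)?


P(X > 4) = P(first 4 trials all fail) = (1-p)^4 = (1/2)^4 = 1/16

1/16


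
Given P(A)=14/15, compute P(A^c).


P(A') = 1 - P(A) = 1 - 14/15 = 1/15

1/15


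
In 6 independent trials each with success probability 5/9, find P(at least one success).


P(at least one) = 1 - P(none)
P(none) = (1 - 5/9)^6 = (4/9)^6 = 4096/531441
P(at least one) = 1 - 4096/531441 = 527345/531441

527345/531441


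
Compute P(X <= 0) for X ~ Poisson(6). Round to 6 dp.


P(X<=0) = e^(-6)*6^0/0!
≈ 0.0024787522
≈ 0.002479

0.002479


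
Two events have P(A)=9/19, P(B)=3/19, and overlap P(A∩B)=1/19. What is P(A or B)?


P(A∪B) = P(A) + P(B) - P(A∩B)
= 9/19 + 3/19 - 1/19 = 11/19

11/19


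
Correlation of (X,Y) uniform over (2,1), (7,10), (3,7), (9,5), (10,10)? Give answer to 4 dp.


Cov(X,Y) = 6.6800, Var(X) = 10.1600, Var(Y) = 11.4400
rho = Cov/(sqrt(VarX)*sqrt(VarY)) = 0.6196

0.6196


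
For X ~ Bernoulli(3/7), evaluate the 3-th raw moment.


For Bernoulli: X in {0,1}
E[X^3] = 0^3*(1-3/7) + 1^3*3/7 = 3/7

3/7
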